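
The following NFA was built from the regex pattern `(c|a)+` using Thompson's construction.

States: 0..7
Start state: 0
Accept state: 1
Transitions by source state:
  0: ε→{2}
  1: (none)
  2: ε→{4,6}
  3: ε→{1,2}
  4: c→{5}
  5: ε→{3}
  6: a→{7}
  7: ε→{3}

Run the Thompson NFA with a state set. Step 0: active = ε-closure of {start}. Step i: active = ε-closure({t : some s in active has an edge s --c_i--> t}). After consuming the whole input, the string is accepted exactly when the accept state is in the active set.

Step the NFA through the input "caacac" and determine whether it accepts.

S₀ = ε-closure({0}) = {0,2,4,6}
'c' @ 1: {1,2,3,4,5,6}  [accepting]
'a' @ 2: {1,2,3,4,6,7}  [accepting]
'a' @ 3: {1,2,3,4,6,7}  [accepting]
'c' @ 4: {1,2,3,4,5,6}  [accepting]
'a' @ 5: {1,2,3,4,6,7}  [accepting]
'c' @ 6: {1,2,3,4,5,6}  [accepting]
final: {1,2,3,4,5,6}; accept 1 in set

Answer: ACCEPT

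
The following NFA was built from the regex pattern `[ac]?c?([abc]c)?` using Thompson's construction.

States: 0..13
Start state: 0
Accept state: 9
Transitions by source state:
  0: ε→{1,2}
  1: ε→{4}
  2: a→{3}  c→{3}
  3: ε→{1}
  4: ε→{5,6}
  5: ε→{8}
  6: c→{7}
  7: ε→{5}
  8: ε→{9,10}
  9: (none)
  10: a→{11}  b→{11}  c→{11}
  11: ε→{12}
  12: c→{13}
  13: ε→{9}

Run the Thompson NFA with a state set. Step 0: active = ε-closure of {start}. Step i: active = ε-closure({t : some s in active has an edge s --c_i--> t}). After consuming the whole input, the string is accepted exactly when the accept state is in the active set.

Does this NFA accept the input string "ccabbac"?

start: ε-closure({0}) = {0,1,2,4,5,6,8,9,10}
'c' @ 1: {1,3,4,5,6,7,8,9,10,11,12}  ✓accept
'c' @ 2: {5,7,8,9,10,11,12,13}  ✓accept
'a' @ 3: {11,12}
'b' @ 4: {}  — no active states
rest 'bac' ignored (set empty)
after full input: {}  (accept=9 not in)

Answer: REJECT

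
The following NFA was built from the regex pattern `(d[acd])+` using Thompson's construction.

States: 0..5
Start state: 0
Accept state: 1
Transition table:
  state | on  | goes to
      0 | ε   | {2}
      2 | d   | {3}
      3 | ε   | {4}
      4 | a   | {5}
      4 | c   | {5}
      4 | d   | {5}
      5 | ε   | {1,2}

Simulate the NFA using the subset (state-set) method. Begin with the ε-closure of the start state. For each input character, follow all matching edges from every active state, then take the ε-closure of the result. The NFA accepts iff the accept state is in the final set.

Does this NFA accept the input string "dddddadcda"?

start: ε-closure({0}) = {0,2}
'd' @ 1: {3,4}
'd' @ 2: {1,2,5}  (accept∈set)
'd' @ 3: {3,4}
'd' @ 4: {1,2,5}  (accept∈set)
'd' @ 5: {3,4}
'a' @ 6: {1,2,5}  (accept∈set)
'd' @ 7: {3,4}
'c' @ 8: {1,2,5}  (accept∈set)
'd' @ 9: {3,4}
'a' @ 10: {1,2,5}  (accept∈set)
after full input: {1,2,5}  (accept=1 in)

Answer: ACCEPT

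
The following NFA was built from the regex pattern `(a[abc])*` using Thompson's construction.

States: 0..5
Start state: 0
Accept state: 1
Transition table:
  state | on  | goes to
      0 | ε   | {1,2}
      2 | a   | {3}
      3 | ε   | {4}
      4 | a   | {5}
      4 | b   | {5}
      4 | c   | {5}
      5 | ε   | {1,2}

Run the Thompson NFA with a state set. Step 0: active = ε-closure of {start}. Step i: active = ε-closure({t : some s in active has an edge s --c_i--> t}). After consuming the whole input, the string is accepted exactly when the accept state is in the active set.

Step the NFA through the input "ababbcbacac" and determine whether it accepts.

start: ε-closure({0}) = {0,1,2}
'a' @ 1: {3,4}
'b' @ 2: {1,2,5}  ✓accept
'a' @ 3: {3,4}
'b' @ 4: {1,2,5}  ✓accept
'b' @ 5: {}  — state set empty
rest 'cbacac' ignored (set empty)
end set {} — state 1 not in

Answer: REJECT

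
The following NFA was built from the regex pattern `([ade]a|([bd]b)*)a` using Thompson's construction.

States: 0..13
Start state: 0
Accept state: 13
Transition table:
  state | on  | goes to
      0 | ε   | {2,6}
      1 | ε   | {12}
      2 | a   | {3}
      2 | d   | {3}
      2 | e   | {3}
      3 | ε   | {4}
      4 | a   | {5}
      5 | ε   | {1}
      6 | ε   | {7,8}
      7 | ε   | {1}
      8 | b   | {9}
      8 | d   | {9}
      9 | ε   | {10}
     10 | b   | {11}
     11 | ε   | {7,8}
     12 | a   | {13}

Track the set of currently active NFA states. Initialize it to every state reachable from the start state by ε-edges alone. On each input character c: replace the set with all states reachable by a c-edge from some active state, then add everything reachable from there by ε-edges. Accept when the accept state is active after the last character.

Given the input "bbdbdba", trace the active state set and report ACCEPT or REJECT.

Answer: ACCEPT

Trace:
initial (ε-close {0}): {0,1,2,6,7,8,12}
'b' @ 1: {9,10}
'b' @ 2: {1,7,8,11,12}
'd' @ 3: {9,10}
'b' @ 4: {1,7,8,11,12}
'd' @ 5: {9,10}
'b' @ 6: {1,7,8,11,12}
'a' @ 7: {13}  ✓accept
after full input: {13}  (accept=13 in)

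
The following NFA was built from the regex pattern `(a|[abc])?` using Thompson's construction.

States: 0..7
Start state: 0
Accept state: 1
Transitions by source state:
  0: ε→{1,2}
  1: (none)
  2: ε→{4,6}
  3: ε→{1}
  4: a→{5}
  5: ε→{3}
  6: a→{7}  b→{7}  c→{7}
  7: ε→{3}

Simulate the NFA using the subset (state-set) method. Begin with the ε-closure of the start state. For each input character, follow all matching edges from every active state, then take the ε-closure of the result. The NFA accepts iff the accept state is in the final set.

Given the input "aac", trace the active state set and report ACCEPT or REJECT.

start: ε-closure({0}) = {0,1,2,4,6}
'a' @ 1: {1,3,5,7}  ✓accept
'a' @ 2: {}  — no active states
rest 'c' ignored (set empty)
final: {}; accept 1 not in set

Answer: REJECT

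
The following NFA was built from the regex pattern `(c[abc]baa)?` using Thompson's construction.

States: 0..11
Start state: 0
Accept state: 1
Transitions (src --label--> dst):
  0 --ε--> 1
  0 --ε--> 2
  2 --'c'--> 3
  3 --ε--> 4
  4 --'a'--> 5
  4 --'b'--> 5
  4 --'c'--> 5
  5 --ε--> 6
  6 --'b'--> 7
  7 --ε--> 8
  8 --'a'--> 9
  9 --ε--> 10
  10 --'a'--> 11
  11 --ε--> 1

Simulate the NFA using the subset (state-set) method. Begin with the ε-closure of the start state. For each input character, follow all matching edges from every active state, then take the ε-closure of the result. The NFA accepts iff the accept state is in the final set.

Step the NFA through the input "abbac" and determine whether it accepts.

start: ε-closure({0}) = {0,1,2}
'a' @ 1: {}  — no active states
rest 'bbac' ignored (set empty)
end set {} — state 1 not in

Answer: REJECT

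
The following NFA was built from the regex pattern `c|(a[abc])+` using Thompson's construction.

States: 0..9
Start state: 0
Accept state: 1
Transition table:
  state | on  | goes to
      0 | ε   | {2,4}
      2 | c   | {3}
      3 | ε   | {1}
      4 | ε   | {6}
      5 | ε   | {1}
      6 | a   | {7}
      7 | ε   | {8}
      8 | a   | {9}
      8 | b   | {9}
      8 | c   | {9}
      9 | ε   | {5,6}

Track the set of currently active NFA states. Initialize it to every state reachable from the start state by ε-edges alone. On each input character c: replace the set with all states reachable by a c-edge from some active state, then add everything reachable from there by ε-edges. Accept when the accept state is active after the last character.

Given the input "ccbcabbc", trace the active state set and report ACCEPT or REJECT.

start: ε-closure({0}) = {0,2,4,6}
'c' @ 1: {1,3}  ✓accept
'c' @ 2: {}  — no active states
rest 'bcabbc' ignored (set empty)
end set {} — state 1 not in

Answer: REJECT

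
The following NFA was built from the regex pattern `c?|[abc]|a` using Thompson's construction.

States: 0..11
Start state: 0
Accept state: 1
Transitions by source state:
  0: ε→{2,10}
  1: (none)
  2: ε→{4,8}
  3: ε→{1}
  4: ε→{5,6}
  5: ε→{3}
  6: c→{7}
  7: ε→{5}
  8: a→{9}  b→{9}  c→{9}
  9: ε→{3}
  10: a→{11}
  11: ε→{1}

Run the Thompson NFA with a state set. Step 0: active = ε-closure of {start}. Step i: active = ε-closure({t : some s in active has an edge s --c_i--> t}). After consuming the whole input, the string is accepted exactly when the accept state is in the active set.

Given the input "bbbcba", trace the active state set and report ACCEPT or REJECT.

initial (ε-close {0}): {0,1,2,3,4,5,6,8,10}
'b' @ 1: {1,3,9}  [accepting]
'b' @ 2: {}  — state set empty
rest 'bcba' ignored (set empty)
end set {} — state 1 not in

Answer: REJECT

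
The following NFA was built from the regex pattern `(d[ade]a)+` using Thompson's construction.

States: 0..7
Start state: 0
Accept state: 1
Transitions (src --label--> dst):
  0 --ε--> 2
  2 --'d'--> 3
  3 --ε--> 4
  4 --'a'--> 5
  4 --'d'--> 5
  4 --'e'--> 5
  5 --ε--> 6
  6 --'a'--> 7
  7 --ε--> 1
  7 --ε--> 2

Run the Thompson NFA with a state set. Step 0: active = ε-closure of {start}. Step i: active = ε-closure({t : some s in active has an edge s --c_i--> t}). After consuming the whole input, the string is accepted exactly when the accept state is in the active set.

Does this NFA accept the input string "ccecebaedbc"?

start: ε-closure({0}) = {0,2}
'c' @ 1: {}  — no active states
rest 'cecebaedbc' ignored (set empty)
final: {}; accept 1 not in set

Answer: REJECT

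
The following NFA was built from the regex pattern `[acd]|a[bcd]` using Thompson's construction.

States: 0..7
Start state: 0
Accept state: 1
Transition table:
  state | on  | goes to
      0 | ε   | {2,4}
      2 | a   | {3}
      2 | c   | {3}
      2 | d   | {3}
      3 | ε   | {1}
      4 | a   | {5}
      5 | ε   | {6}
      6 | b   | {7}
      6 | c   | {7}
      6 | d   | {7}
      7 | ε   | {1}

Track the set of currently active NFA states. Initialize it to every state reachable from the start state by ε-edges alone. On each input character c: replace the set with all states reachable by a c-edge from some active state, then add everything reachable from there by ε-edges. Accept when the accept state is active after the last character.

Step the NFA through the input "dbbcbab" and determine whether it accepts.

Answer: REJECT

Derivation:
S₀ = ε-closure({0}) = {0,2,4}
'd' @ 1: {1,3}  ✓accept
'b' @ 2: {}  — no active states
rest 'bcbab' ignored (set empty)
after full input: {}  (accept=1 not in)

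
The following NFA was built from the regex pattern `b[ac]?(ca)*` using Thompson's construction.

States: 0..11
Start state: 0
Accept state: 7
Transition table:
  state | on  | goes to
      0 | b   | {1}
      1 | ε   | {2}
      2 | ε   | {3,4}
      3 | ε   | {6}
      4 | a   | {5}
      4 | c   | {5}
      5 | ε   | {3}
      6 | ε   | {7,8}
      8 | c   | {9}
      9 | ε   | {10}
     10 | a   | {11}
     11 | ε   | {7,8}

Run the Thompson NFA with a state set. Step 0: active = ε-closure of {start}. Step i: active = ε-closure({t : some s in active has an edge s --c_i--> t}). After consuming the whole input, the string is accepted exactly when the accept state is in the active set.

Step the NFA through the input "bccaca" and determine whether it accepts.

Answer: ACCEPT

Trace:
start: ε-closure({0}) = {0}
'b' @ 1: {1,2,3,4,6,7,8}  ✓accept
'c' @ 2: {3,5,6,7,8,9,10}  ✓accept
'c' @ 3: {9,10}
'a' @ 4: {7,8,11}  ✓accept
'c' @ 5: {9,10}
'a' @ 6: {7,8,11}  ✓accept
after full input: {7,8,11}  (accept=7 in)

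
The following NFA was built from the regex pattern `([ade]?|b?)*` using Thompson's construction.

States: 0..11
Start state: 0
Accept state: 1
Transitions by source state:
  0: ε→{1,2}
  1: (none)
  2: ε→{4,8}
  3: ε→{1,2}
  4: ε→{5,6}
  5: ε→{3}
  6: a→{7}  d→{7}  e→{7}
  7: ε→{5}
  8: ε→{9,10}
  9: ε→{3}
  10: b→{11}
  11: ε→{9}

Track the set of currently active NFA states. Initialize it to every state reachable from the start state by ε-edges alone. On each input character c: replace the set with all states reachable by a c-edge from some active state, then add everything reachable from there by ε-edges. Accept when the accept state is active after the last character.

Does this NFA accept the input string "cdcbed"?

S₀ = ε-closure({0}) = {0,1,2,3,4,5,6,8,9,10}
'c' @ 1: {}  — state set empty
rest 'dcbed' ignored (set empty)
end set {} — state 1 not in

Answer: REJECT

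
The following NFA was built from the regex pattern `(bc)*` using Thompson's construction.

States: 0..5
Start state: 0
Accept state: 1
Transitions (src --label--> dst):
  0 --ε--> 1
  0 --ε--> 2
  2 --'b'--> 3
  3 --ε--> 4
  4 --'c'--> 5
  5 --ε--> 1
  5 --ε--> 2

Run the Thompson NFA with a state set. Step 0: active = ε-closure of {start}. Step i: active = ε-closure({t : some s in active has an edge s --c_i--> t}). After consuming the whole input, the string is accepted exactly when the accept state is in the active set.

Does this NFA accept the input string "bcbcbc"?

S₀ = ε-closure({0}) = {0,1,2}
'b' @ 1: {3,4}
'c' @ 2: {1,2,5}  (accept∈set)
'b' @ 3: {3,4}
'c' @ 4: {1,2,5}  (accept∈set)
'b' @ 5: {3,4}
'c' @ 6: {1,2,5}  (accept∈set)
after full input: {1,2,5}  (accept=1 in)

Answer: ACCEPT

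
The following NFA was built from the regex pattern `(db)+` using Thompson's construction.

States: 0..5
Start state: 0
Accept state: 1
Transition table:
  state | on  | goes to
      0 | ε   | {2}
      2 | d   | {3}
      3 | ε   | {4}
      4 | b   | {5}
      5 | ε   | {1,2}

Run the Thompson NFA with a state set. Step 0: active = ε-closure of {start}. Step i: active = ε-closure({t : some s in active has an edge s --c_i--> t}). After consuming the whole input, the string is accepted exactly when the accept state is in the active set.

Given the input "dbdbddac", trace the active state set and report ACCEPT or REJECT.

start: ε-closure({0}) = {0,2}
'd' @ 1: {3,4}
'b' @ 2: {1,2,5}  ✓accept
'd' @ 3: {3,4}
'b' @ 4: {1,2,5}  ✓accept
'd' @ 5: {3,4}
'd' @ 6: {}  — state set empty
rest 'ac' ignored (set empty)
after full input: {}  (accept=1 not in)

Answer: REJECT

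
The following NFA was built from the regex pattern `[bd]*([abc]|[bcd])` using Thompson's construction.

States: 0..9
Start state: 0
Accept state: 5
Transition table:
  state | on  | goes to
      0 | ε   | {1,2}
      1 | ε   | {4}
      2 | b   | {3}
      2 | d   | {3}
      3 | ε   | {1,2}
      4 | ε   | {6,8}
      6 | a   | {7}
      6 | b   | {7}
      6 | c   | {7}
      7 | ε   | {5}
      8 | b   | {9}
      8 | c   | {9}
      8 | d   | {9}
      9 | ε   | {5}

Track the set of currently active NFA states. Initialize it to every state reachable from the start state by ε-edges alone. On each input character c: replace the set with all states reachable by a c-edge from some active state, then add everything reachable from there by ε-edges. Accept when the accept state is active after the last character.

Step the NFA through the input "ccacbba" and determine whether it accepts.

Answer: REJECT

Steps:
initial (ε-close {0}): {0,1,2,4,6,8}
'c' @ 1: {5,7,9}  ✓accept
'c' @ 2: {}  — state set empty
rest 'acbba' ignored (set empty)
end set {} — state 5 not in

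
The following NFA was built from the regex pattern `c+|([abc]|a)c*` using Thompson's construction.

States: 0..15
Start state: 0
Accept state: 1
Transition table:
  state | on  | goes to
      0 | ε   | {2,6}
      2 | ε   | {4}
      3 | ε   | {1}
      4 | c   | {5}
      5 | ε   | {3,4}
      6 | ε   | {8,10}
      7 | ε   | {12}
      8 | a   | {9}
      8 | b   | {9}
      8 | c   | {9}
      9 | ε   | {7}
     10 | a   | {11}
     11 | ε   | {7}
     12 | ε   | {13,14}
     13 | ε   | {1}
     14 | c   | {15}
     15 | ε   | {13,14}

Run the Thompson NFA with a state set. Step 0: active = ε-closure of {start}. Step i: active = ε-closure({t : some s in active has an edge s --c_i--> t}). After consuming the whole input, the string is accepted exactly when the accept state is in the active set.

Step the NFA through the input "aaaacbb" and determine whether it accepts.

Answer: REJECT

Steps:
S₀ = ε-closure({0}) = {0,2,4,6,8,10}
'a' @ 1: {1,7,9,11,12,13,14}  ✓accept
'a' @ 2: {}  — state set empty
rest 'aacbb' ignored (set empty)
final: {}; accept 1 not in set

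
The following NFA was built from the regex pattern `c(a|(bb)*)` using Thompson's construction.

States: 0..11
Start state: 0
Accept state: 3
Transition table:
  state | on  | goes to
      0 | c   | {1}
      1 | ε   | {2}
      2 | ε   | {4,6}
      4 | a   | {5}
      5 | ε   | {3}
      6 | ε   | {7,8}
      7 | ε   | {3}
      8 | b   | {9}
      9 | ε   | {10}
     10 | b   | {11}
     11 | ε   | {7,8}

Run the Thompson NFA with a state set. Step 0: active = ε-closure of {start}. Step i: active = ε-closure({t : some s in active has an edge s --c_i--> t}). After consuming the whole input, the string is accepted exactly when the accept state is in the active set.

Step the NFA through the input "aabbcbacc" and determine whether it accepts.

Answer: REJECT

Steps:
S₀ = ε-closure({0}) = {0}
'a' @ 1: {}  — no active states
rest 'abbcbacc' ignored (set empty)
final: {}; accept 3 not in set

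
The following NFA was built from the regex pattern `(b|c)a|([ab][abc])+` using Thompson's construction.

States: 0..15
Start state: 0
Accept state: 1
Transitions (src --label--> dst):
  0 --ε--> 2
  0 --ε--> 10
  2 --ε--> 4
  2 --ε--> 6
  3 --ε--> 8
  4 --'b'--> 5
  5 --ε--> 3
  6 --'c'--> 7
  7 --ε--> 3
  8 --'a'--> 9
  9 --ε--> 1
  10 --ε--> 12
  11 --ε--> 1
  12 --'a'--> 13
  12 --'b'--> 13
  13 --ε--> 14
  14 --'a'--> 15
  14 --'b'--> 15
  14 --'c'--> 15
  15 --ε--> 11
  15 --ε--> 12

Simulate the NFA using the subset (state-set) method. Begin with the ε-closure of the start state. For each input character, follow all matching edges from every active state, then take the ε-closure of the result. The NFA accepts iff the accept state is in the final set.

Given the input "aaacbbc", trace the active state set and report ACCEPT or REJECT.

start: ε-closure({0}) = {0,2,4,6,10,12}
'a' @ 1: {13,14}
'a' @ 2: {1,11,12,15}  (accept∈set)
'a' @ 3: {13,14}
'c' @ 4: {1,11,12,15}  (accept∈set)
'b' @ 5: {13,14}
'b' @ 6: {1,11,12,15}  (accept∈set)
'c' @ 7: {}  — no active states
end set {} — state 1 not in

Answer: REJECT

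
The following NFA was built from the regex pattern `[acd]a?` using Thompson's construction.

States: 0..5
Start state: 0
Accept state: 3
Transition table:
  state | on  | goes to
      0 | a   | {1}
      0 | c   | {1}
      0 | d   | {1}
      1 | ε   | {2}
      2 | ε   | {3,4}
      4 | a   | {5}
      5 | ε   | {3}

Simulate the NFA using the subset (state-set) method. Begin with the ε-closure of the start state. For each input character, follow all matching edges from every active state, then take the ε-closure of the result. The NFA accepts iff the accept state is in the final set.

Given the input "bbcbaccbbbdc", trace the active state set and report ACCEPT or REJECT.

Answer: REJECT

Trace:
S₀ = ε-closure({0}) = {0}
'b' @ 1: {}  — dead — no transitions
rest 'bcbaccbbbdc' ignored (set empty)
after full input: {}  (accept=3 not in)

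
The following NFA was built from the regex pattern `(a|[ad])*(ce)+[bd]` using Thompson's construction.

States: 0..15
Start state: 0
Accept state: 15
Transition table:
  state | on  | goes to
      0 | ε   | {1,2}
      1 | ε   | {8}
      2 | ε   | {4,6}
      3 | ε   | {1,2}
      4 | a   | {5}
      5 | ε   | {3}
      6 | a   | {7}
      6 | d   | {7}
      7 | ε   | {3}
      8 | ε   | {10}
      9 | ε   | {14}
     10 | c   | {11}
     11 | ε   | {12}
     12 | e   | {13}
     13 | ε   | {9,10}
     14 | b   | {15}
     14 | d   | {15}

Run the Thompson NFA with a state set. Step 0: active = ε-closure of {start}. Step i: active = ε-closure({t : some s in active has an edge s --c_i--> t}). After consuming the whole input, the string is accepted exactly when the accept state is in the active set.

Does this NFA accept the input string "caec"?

Answer: REJECT

Trace:
S₀ = ε-closure({0}) = {0,1,2,4,6,8,10}
'c' @ 1: {11,12}
'a' @ 2: {}  — no active states
rest 'ec' ignored (set empty)
after full input: {}  (accept=15 not in)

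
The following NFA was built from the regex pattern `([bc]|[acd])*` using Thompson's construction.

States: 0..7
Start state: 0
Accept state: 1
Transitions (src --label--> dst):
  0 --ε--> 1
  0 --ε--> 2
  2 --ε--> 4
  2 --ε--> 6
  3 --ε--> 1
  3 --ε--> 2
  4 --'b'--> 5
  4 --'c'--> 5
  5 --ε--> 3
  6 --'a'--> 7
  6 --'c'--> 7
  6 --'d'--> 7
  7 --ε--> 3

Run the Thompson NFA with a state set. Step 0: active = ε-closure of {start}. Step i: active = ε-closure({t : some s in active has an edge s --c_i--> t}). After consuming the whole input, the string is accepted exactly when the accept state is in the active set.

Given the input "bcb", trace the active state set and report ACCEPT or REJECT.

S₀ = ε-closure({0}) = {0,1,2,4,6}
'b' @ 1: {1,2,3,4,5,6}  (accept∈set)
'c' @ 2: {1,2,3,4,5,6,7}  (accept∈set)
'b' @ 3: {1,2,3,4,5,6}  (accept∈set)
end set {1,2,3,4,5,6} — state 1 in

Answer: ACCEPT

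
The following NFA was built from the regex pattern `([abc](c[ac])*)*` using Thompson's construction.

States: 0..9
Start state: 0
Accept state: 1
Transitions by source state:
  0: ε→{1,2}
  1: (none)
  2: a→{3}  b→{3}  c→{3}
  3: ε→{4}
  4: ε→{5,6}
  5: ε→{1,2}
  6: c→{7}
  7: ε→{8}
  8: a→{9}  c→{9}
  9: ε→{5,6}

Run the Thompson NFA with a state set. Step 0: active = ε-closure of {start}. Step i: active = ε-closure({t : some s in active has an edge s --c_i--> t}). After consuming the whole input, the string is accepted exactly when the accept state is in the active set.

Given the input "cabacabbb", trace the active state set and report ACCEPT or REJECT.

Answer: ACCEPT

Derivation:
S₀ = ε-closure({0}) = {0,1,2}
'c' @ 1: {1,2,3,4,5,6}  [accepting]
'a' @ 2: {1,2,3,4,5,6}  [accepting]
'b' @ 3: {1,2,3,4,5,6}  [accepting]
'a' @ 4: {1,2,3,4,5,6}  [accepting]
'c' @ 5: {1,2,3,4,5,6,7,8}  [accepting]
'a' @ 6: {1,2,3,4,5,6,9}  [accepting]
'b' @ 7: {1,2,3,4,5,6}  [accepting]
'b' @ 8: {1,2,3,4,5,6}  [accepting]
'b' @ 9: {1,2,3,4,5,6}  [accepting]
final: {1,2,3,4,5,6}; accept 1 in set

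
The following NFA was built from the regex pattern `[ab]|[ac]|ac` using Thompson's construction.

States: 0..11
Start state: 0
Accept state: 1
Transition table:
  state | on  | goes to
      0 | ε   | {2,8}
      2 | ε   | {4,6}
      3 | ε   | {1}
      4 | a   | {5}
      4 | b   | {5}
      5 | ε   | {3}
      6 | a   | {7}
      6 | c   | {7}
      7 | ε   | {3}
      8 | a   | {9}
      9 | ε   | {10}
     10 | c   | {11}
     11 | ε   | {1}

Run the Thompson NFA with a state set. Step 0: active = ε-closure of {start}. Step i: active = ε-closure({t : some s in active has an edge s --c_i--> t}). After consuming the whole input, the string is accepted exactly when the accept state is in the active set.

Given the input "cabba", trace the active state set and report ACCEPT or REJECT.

start: ε-closure({0}) = {0,2,4,6,8}
'c' @ 1: {1,3,7}  (accept∈set)
'a' @ 2: {}  — no active states
rest 'bba' ignored (set empty)
end set {} — state 1 not in

Answer: REJECT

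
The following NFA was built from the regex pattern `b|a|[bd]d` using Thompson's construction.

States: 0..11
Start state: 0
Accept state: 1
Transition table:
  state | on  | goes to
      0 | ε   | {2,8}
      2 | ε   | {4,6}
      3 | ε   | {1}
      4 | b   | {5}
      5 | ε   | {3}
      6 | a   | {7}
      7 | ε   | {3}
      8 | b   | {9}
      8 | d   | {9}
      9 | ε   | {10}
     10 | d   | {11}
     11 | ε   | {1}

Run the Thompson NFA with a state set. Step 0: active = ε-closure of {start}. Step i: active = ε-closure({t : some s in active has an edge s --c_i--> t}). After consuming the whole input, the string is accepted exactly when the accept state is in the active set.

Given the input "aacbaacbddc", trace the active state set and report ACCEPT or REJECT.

initial (ε-close {0}): {0,2,4,6,8}
'a' @ 1: {1,3,7}  (accept∈set)
'a' @ 2: {}  — dead — no transitions
rest 'cbaacbddc' ignored (set empty)
end set {} — state 1 not in

Answer: REJECT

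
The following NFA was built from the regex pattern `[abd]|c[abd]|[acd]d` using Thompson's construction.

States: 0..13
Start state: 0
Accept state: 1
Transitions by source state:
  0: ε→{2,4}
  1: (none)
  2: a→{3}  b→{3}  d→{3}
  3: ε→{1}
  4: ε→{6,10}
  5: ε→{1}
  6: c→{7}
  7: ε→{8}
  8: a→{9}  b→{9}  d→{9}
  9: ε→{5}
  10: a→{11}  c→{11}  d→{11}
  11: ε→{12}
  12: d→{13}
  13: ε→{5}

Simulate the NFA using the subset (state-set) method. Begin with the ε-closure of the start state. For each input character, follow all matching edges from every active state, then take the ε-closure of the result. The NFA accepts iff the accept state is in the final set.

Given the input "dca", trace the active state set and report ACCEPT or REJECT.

Answer: REJECT

Trace:
initial (ε-close {0}): {0,2,4,6,10}
'd' @ 1: {1,3,11,12}  (accept∈set)
'c' @ 2: {}  — dead — no transitions
rest 'a' ignored (set empty)
end set {} — state 1 not in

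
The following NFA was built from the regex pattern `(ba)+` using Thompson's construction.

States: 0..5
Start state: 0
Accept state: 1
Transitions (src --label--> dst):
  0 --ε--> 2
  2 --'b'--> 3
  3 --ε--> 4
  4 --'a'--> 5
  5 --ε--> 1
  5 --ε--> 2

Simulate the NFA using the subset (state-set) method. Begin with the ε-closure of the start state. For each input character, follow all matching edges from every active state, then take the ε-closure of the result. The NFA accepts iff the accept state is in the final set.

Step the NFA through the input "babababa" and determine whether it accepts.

Answer: ACCEPT

Trace:
S₀ = ε-closure({0}) = {0,2}
'b' @ 1: {3,4}
'a' @ 2: {1,2,5}  ✓accept
'b' @ 3: {3,4}
'a' @ 4: {1,2,5}  ✓accept
'b' @ 5: {3,4}
'a' @ 6: {1,2,5}  ✓accept
'b' @ 7: {3,4}
'a' @ 8: {1,2,5}  ✓accept
final: {1,2,5}; accept 1 in set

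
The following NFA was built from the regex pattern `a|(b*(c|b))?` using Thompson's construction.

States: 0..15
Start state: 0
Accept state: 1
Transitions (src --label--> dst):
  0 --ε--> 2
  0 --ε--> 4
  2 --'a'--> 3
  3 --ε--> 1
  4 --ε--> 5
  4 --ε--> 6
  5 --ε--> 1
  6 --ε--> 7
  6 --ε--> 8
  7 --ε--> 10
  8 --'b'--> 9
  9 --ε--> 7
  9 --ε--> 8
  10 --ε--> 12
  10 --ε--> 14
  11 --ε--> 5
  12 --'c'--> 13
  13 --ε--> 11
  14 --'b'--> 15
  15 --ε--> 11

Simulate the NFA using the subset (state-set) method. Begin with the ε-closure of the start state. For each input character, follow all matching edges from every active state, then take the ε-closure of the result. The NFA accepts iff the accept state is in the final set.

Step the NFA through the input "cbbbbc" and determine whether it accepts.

start: ε-closure({0}) = {0,1,2,4,5,6,7,8,10,12,14}
'c' @ 1: {1,5,11,13}  [accepting]
'b' @ 2: {}  — dead — no transitions
rest 'bbbc' ignored (set empty)
final: {}; accept 1 not in set

Answer: REJECT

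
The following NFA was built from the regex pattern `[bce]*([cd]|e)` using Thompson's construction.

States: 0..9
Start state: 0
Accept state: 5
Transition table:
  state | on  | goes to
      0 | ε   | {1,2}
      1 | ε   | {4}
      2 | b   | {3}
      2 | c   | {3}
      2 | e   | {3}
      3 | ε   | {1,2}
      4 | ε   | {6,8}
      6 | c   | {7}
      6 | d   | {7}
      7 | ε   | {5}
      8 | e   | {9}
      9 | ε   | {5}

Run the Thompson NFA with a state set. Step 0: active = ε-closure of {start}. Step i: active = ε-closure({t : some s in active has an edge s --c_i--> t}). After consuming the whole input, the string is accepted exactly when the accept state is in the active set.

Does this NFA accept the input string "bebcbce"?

start: ε-closure({0}) = {0,1,2,4,6,8}
'b' @ 1: {1,2,3,4,6,8}
'e' @ 2: {1,2,3,4,5,6,8,9}  ✓accept
'b' @ 3: {1,2,3,4,6,8}
'c' @ 4: {1,2,3,4,5,6,7,8}  ✓accept
'b' @ 5: {1,2,3,4,6,8}
'c' @ 6: {1,2,3,4,5,6,7,8}  ✓accept
'e' @ 7: {1,2,3,4,5,6,8,9}  ✓accept
final: {1,2,3,4,5,6,8,9}; accept 5 in set

Answer: ACCEPT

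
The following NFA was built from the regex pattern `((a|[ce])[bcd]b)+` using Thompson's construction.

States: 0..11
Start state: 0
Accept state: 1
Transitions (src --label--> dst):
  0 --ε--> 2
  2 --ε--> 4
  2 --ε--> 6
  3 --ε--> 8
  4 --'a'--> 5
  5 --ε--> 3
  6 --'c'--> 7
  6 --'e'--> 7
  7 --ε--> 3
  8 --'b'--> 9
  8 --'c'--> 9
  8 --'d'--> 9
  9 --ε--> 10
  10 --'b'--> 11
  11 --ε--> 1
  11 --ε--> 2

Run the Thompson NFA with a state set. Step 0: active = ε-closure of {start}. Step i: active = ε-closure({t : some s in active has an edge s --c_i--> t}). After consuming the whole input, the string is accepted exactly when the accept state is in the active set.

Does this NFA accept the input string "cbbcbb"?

Answer: ACCEPT

Steps:
S₀ = ε-closure({0}) = {0,2,4,6}
'c' @ 1: {3,7,8}
'b' @ 2: {9,10}
'b' @ 3: {1,2,4,6,11}  [accepting]
'c' @ 4: {3,7,8}
'b' @ 5: {9,10}
'b' @ 6: {1,2,4,6,11}  [accepting]
end set {1,2,4,6,11} — state 1 in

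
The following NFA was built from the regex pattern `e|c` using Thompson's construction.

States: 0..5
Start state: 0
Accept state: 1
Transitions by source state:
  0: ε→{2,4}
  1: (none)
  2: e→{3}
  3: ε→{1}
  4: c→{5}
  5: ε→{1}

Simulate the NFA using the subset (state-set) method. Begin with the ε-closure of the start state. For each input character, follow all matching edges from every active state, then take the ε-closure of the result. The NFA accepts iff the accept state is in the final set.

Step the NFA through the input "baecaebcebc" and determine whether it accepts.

initial (ε-close {0}): {0,2,4}
'b' @ 1: {}  — no active states
rest 'aecaebcebc' ignored (set empty)
end set {} — state 1 not in

Answer: REJECT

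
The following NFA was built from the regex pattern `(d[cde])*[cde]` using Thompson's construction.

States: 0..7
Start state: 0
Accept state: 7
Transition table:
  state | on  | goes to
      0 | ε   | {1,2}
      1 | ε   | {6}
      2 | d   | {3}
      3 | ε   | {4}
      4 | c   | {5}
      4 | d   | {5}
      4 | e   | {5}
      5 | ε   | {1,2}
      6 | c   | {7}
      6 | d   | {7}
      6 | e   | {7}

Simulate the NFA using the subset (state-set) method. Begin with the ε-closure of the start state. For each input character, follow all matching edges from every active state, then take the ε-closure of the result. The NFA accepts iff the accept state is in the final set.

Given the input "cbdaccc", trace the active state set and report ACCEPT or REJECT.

Answer: REJECT

Derivation:
initial (ε-close {0}): {0,1,2,6}
'c' @ 1: {7}  [accepting]
'b' @ 2: {}  — state set empty
rest 'daccc' ignored (set empty)
after full input: {}  (accept=7 not in)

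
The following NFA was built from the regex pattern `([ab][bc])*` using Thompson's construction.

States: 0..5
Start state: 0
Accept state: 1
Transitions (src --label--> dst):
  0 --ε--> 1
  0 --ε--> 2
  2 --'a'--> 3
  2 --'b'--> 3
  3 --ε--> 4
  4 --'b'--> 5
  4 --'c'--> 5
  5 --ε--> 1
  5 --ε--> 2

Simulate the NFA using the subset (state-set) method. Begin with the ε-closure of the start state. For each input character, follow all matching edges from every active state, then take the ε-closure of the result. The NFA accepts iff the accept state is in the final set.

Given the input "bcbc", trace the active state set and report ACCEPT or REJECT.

Answer: ACCEPT

Steps:
start: ε-closure({0}) = {0,1,2}
'b' @ 1: {3,4}
'c' @ 2: {1,2,5}  (accept∈set)
'b' @ 3: {3,4}
'c' @ 4: {1,2,5}  (accept∈set)
final: {1,2,5}; accept 1 in set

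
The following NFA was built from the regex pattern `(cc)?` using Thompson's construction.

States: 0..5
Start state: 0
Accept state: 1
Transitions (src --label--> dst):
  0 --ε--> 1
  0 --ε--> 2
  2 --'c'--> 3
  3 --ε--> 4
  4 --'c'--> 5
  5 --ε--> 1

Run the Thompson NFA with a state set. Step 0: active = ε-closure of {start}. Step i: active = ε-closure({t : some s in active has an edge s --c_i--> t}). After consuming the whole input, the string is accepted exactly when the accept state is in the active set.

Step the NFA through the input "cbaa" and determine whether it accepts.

Answer: REJECT

Trace:
initial (ε-close {0}): {0,1,2}
'c' @ 1: {3,4}
'b' @ 2: {}  — state set empty
rest 'aa' ignored (set empty)
final: {}; accept 1 not in set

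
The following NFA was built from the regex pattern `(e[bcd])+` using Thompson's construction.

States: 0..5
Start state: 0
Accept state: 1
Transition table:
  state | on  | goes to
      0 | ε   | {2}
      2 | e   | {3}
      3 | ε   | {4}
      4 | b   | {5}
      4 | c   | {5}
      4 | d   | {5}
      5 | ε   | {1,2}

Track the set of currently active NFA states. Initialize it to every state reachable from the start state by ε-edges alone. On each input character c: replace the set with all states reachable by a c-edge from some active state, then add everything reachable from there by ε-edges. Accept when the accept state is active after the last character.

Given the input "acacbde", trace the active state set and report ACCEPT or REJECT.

initial (ε-close {0}): {0,2}
'a' @ 1: {}  — no active states
rest 'cacbde' ignored (set empty)
end set {} — state 1 not in

Answer: REJECT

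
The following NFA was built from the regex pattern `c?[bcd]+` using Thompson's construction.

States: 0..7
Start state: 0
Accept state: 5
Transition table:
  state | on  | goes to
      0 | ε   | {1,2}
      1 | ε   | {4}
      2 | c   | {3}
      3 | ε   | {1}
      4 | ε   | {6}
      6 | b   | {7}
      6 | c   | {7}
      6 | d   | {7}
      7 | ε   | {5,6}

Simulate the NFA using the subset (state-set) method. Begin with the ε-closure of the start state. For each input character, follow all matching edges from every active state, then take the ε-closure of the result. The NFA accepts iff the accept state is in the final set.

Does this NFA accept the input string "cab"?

start: ε-closure({0}) = {0,1,2,4,6}
'c' @ 1: {1,3,4,5,6,7}  ✓accept
'a' @ 2: {}  — no active states
rest 'b' ignored (set empty)
end set {} — state 5 not in

Answer: REJECT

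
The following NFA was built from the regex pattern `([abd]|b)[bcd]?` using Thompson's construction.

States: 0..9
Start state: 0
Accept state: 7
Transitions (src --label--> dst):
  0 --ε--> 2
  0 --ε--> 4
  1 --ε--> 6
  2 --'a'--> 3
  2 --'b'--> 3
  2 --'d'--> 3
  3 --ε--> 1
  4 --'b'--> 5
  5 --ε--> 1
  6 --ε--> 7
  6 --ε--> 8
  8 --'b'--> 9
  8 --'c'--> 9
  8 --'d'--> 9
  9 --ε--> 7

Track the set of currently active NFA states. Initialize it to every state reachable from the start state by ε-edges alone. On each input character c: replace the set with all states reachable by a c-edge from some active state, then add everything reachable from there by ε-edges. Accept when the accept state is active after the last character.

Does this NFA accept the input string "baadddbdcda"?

Answer: REJECT

Trace:
S₀ = ε-closure({0}) = {0,2,4}
'b' @ 1: {1,3,5,6,7,8}  (accept∈set)
'a' @ 2: {}  — state set empty
rest 'adddbdcda' ignored (set empty)
end set {} — state 7 not in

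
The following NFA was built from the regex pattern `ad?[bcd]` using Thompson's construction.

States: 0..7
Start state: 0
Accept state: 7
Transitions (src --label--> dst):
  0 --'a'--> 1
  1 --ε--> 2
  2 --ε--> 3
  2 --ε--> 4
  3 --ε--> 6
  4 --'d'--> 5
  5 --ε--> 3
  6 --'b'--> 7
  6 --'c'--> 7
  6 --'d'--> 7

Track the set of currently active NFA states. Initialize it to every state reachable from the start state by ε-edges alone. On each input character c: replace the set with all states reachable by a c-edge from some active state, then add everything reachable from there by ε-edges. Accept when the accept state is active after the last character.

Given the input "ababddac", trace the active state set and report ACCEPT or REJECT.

Answer: REJECT

Derivation:
S₀ = ε-closure({0}) = {0}
'a' @ 1: {1,2,3,4,6}
'b' @ 2: {7}  (accept∈set)
'a' @ 3: {}  — dead — no transitions
rest 'bddac' ignored (set empty)
final: {}; accept 7 not in set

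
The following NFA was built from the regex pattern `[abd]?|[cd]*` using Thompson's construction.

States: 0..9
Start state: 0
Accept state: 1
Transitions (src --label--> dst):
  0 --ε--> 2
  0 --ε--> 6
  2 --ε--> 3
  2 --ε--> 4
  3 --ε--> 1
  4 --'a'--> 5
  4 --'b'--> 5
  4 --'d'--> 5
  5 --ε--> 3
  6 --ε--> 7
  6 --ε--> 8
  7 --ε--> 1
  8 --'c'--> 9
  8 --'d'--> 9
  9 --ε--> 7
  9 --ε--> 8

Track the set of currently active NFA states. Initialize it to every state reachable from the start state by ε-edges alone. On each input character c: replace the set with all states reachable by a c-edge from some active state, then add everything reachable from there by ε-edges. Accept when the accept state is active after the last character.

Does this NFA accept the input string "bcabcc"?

initial (ε-close {0}): {0,1,2,3,4,6,7,8}
'b' @ 1: {1,3,5}  ✓accept
'c' @ 2: {}  — dead — no transitions
rest 'abcc' ignored (set empty)
final: {}; accept 1 not in set

Answer: REJECT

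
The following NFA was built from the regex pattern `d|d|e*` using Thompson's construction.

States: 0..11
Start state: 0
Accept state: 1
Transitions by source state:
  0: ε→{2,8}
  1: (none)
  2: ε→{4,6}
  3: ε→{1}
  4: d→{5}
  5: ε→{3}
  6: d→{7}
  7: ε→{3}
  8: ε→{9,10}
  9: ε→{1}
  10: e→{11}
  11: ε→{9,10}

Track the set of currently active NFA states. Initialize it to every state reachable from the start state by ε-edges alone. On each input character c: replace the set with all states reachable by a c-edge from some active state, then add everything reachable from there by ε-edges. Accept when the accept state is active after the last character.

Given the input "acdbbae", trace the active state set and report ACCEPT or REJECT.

initial (ε-close {0}): {0,1,2,4,6,8,9,10}
'a' @ 1: {}  — dead — no transitions
rest 'cdbbae' ignored (set empty)
final: {}; accept 1 not in set

Answer: REJECT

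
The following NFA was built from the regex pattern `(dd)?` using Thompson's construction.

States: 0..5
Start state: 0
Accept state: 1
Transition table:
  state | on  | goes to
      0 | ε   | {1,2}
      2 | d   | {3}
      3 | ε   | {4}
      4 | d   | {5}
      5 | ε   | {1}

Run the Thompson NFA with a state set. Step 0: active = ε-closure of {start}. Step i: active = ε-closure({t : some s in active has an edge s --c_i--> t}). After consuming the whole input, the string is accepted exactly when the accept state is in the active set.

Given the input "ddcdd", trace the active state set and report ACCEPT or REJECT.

initial (ε-close {0}): {0,1,2}
'd' @ 1: {3,4}
'd' @ 2: {1,5}  ✓accept
'c' @ 3: {}  — no active states
rest 'dd' ignored (set empty)
final: {}; accept 1 not in set

Answer: REJECT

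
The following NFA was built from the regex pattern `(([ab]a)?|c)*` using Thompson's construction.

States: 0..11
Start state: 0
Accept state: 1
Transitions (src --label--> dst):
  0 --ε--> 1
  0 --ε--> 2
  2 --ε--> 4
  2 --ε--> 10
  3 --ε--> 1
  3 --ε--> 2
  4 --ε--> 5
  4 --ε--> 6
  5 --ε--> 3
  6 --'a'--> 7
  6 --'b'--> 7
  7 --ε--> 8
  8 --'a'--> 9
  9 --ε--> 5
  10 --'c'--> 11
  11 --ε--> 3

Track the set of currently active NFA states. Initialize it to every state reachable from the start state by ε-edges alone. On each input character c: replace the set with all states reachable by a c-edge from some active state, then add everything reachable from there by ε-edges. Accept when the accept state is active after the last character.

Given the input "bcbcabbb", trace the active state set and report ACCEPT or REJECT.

start: ε-closure({0}) = {0,1,2,3,4,5,6,10}
'b' @ 1: {7,8}
'c' @ 2: {}  — no active states
rest 'bcabbb' ignored (set empty)
end set {} — state 1 not in

Answer: REJECT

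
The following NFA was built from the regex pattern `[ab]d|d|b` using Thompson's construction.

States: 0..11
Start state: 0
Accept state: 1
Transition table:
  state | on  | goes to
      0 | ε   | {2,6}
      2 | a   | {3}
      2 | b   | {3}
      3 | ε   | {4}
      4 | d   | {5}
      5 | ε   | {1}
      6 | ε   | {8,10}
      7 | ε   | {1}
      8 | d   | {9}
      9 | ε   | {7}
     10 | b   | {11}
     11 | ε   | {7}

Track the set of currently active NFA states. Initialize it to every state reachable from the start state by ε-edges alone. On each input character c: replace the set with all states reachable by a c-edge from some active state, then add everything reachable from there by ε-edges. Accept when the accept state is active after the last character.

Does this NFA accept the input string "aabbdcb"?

S₀ = ε-closure({0}) = {0,2,6,8,10}
'a' @ 1: {3,4}
'a' @ 2: {}  — no active states
rest 'bbdcb' ignored (set empty)
after full input: {}  (accept=1 not in)

Answer: REJECT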